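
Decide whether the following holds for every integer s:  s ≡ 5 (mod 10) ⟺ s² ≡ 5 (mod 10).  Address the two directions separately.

Equivalent; both directions hold.

(→) Suppose s ≡ 5 (mod 10). Write s = 10j + 5. Then (10j + 5)² = 100j² + 100j + 25 = 10(10j² + 10j + 2) + 5, so s² ≡ 5 (mod 10).

(←) For the converse, argue contrapositively. If s ≢ 5 (mod 10), then s is congruent to one of 0, 1, 2, 3, 4, 6, 7, 8, 9 modulo 10, and these give s² ≡ 0, 1, 4, 9, 6, 6, 9, 4, 1 respectively — never 5.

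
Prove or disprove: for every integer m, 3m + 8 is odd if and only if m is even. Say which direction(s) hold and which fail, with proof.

(⟹) This fails: m = 3 gives 3m + 8 = 17, which is odd, but 3 is odd, not even.

(⟸) This also fails: m = 4 is even, but 3m + 8 = 20 is even, not odd.

(⇒) fails and (⇐) fails.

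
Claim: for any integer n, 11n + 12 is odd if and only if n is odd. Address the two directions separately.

(→) Suppose 11n + 12 is odd. Since 11 is odd, 11n and n have the same parity, so 11n + 12 ≡ n + 12 (mod 2). As 12 is even, 11n + 12 is odd exactly when n is odd. Thus n is odd.

(←) Conversely, suppose n is odd; write n = 2j + 1. Then 11n + 12 = 11·(2j + 1) + 12 = 2·11j + 23, which is odd.

Both directions hold.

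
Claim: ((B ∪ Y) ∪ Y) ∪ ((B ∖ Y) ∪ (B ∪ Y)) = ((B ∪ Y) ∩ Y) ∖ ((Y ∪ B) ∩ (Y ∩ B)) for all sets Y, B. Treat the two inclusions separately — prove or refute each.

(⊆) fails; (⊇) holds.

Forward inclusion. This inclusion fails. Take Y = ∅, B = {1}; then 1 ∈ ((B ∪ Y) ∪ Y) ∪ ((B ∖ Y) ∪ (B ∪ Y)) but 1 ∉ ((B ∪ Y) ∩ Y) ∖ ((Y ∪ B) ∩ (Y ∩ B)).

Reverse inclusion. Let x ∈ ((B ∪ Y) ∩ Y) ∖ ((Y ∪ B) ∩ (Y ∩ B)). Then x ∈ Y and x ∉ B, from which x ∈ ((B ∪ Y) ∪ Y) ∪ ((B ∖ Y) ∪ (B ∪ Y)).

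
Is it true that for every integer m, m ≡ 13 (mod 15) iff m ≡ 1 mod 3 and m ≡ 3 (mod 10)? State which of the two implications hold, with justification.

The forward direction fails; the converse holds.

[⇒] This fails: m = 28 gives 28 ≡ 13 (mod 15) but 28 ≡ 8 (mod 10), so the conjunction on the right does not hold.

[⇐] Conversely, if m ≡ 1 (mod 3) and m ≡ 3 (mod 10), then by the Chinese remainder theorem m ≡ 13 (mod 30). Since 13 ≡ 13 (mod 15) and 15 ∣ 30, we get m ≡ 13 (mod 15).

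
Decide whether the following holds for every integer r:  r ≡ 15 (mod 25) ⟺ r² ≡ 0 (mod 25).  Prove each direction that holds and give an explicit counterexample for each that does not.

Converse. This fails: take r = 0. Then 0² = 0 ≡ 0 (mod 25), yet 0 ≡ 0 (mod 25), not 15.

Forward direction. Suppose r ≡ 15 (mod 25). Write r = 25j + 15. Then (25j + 15)² = 625j² + 750j + 225 = 25(25j² + 30j + 9) + 0, so r² ≡ 0 (mod 25).

(⇒) holds; (⇐) fails.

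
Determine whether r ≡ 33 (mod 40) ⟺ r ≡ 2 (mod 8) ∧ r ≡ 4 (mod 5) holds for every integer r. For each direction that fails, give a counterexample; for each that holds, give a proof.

(⇒) This fails: r = 33 gives 33 ≡ 33 (mod 40) but 33 ≡ 1 (mod 8), so the conjunction on the right does not hold.

(⇐) This fails: r = 34 satisfies both congruences on the right (34 ≡ 2 mod 8 and 34 ≡ 4 mod 5) yet 34 ≡ 34 (mod 40), not 33.

Neither implication holds.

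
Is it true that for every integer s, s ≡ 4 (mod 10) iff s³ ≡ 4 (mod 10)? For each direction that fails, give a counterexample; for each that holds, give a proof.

(⟸) Suppose s³ ≡ 4 (mod 10). The only residue r in {0, …, 9} with r³ ≡ 4 (mod 10) is r = 4, so s ≡ 4 (mod 10).

(⟹) Suppose s ≡ 4 (mod 10). Write s = 10j + 4. Then (10j + 4)³ = 1000j³ + 1200j² + 480j + 64 = 10(100j³ + 120j² + 48j + 6) + 4, so s³ ≡ 4 (mod 10).

Equivalent; both directions hold.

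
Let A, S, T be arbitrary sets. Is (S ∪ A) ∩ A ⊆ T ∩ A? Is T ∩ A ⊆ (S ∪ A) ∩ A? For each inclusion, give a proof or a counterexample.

(⊆) fails; (⊇) holds.

(⟹) This inclusion fails. Take A = {1}, S = ∅, T = ∅; then 1 ∈ (S ∪ A) ∩ A but 1 ∉ T ∩ A.

(⟸) Let x ∈ T ∩ A. Then either x ∈ A ∩ T and x ∉ S; or x ∈ A ∩ S ∩ T. In each case x ∈ (S ∪ A) ∩ A, so T ∩ A ⊆ (S ∪ A) ∩ A.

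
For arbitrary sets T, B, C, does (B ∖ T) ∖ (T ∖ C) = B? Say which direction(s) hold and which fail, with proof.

(⊆) Let x ∈ (B ∖ T) ∖ (T ∖ C). Then either x ∈ B and x ∉ T, C; or x ∈ B ∩ C and x ∉ T. In each case x ∈ B, so (B ∖ T) ∖ (T ∖ C) ⊆ B.

(⊇) This inclusion fails. Take T = {1}, B = {1}, C = ∅; then 1 ∈ B but 1 ∉ (B ∖ T) ∖ (T ∖ C).

(⊆) holds; (⊇) fails.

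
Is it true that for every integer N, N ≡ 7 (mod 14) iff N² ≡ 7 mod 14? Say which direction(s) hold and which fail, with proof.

Both directions hold.

(←) Suppose N² ≡ 7 (mod 14). The only residue r in {0, …, 13} with r² ≡ 7 (mod 14) is r = 7, so N ≡ 7 (mod 14).

(→) Suppose N ≡ 7 (mod 14). Write N = 14j + 7. Then (14j + 7)² = 196j² + 196j + 49 = 14(14j² + 14j + 3) + 7, so N² ≡ 7 (mod 14).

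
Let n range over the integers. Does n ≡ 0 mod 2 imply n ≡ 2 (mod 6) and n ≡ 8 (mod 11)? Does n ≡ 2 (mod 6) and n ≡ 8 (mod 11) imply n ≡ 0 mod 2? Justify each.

(⇒) This fails: n = 0 gives 0 ≡ 0 (mod 2) but 0 ≡ 0 (mod 6), so the conjunction on the right does not hold.

(⇐) Conversely, if n ≡ 2 (mod 6) and n ≡ 8 (mod 11), then by the Chinese remainder theorem n ≡ 8 (mod 66). Since 8 ≡ 0 (mod 2) and 2 ∣ 66, we get n ≡ 0 (mod 2).

(⇒) fails; (⇐) holds.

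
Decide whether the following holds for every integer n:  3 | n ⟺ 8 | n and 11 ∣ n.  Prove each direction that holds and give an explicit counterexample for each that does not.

(→) This fails: take n = 3. Certainly 3 ∣ 3, but 8 ∤ 3.

(←) This fails: take n = 88. Both 8 ∣ 88 and 11 ∣ 88, yet 88 is not a multiple of 3 (since 88 = 29·3 + 1), so 3 ∤ 88.

Both directions fail.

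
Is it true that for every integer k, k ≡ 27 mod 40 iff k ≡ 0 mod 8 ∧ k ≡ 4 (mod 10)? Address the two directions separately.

Neither direction holds.

(→) This fails: k = 27 gives 27 ≡ 27 (mod 40) but 27 ≡ 3 (mod 8), so the conjunction on the right does not hold.

(←) This fails: k = 24 satisfies both congruences on the right (24 ≡ 0 mod 8 and 24 ≡ 4 mod 10) yet 24 ≡ 24 (mod 40), not 27.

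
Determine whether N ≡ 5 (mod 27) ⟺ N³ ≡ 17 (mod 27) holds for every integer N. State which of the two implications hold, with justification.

(⟹) Suppose N ≡ 5 (mod 27). Write N = 27j + 5. Then (27j + 5)³ = 19683j³ + 10935j² + 2025j + 125 = 27(729j³ + 405j² + 75j + 4) + 17, so N³ ≡ 17 (mod 27).

(⟸) This fails: take N = 14. Then 14³ = 2744 ≡ 17 (mod 27), yet 14 ≡ 14 (mod 27), not 5.

Only the forward direction holds.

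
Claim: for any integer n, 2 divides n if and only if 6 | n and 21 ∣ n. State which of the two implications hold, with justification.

The forward direction fails; the converse holds.

Forward direction. This fails: take n = 2. Certainly 2 ∣ 2, but 6 ∤ 2.

Converse. Suppose 6 ∣ n and 21 ∣ n. Any common multiple of 6 and 21 is a multiple of their lcm; here lcm(6, 21) = 6·21/gcd(6, 21) = 126/3 = 42, so 42 ∣ n. Since 2 ∣ 42, it follows that 2 ∣ n.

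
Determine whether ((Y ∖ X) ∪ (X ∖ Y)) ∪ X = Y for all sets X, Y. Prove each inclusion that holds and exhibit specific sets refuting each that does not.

(⟹) This inclusion fails. Take X = {1}, Y = ∅; then 1 ∈ ((Y ∖ X) ∪ (X ∖ Y)) ∪ X but 1 ∉ Y.

(⟸) Let x ∈ Y. Then either x ∈ Y and x ∉ X; or x ∈ X ∩ Y. In each case x ∈ ((Y ∖ X) ∪ (X ∖ Y)) ∪ X, so Y ⊆ ((Y ∖ X) ∪ (X ∖ Y)) ∪ X.

(⊆) fails; (⊇) holds.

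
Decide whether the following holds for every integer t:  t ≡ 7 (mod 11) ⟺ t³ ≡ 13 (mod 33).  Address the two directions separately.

Only the converse holds.

[⇐] The residues r modulo 33 with r³ ≡ 13 (mod 33) are exactly {7}, and each is ≡ 7 (mod 11).

[⇒] This fails: take t = 18. Then 18 ≡ 7 (mod 11), but 18³ = 5832 ≡ 24 (mod 33), not 13.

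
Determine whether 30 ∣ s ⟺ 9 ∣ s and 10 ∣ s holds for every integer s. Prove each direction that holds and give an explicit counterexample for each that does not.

[⇐] Suppose 9 ∣ s and 10 ∣ s. Any common multiple of 9 and 10 is a multiple of their lcm; here gcd(9, 10) = 1, so lcm(9, 10) = 9·10 = 90, so 90 ∣ s. Since 30 ∣ 90, it follows that 30 ∣ s.

[⇒] This fails: take s = 30. Certainly 30 ∣ 30, but 9 ∤ 30.

Only the reverse direction holds.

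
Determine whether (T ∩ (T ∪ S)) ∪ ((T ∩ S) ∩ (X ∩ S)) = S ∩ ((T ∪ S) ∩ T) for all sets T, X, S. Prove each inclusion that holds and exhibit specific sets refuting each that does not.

The sets are not equal: only the reverse inclusion holds.

(⟹) This inclusion fails. Take T = {1}, X = ∅, S = ∅; then 1 ∈ (T ∩ (T ∪ S)) ∪ ((T ∩ S) ∩ (X ∩ S)) but 1 ∉ S ∩ ((T ∪ S) ∩ T).

(⟸) Let x ∈ S ∩ ((T ∪ S) ∩ T). Then either x ∈ T ∩ S and x ∉ X; or x ∈ T ∩ X ∩ S. In each case x ∈ (T ∩ (T ∪ S)) ∪ ((T ∩ S) ∩ (X ∩ S)), so S ∩ ((T ∪ S) ∩ T) ⊆ (T ∩ (T ∪ S)) ∪ ((T ∩ S) ∩ (X ∩ S)).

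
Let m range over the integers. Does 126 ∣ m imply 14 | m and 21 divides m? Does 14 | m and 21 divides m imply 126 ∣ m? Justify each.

Only the forward direction holds.

Forward direction. If 126 ∣ m, write m = 126q. Since 126 = 9·14, m = 14·(9q), so 14 ∣ m; and since 126 = 6·21, m = 21·(6q), so 21 ∣ m.

Converse. This fails: take m = 42. Both 14 ∣ 42 and 21 ∣ 42, yet 42 is not a multiple of 126 (since 42 = 0·126 + 42), so 126 ∤ 42.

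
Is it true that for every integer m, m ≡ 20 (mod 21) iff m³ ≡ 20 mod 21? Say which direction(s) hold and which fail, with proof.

Not equivalent: only (⇒) holds.

(→) Suppose m ≡ 20 (mod 21). Write m = 21j + 20. Then (21j + 20)³ = 9261j³ + 26460j² + 25200j + 8000 = 21(441j³ + 1260j² + 1200j + 380) + 20, so m³ ≡ 20 (mod 21).

(←) This fails: take m = 5. Then 5³ = 125 ≡ 20 (mod 21), yet 5 ≡ 5 (mod 21), not 20.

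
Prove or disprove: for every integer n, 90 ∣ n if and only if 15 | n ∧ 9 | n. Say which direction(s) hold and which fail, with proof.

Only the forward direction holds.

Forward direction. If 90 ∣ n, write n = 90q. Since 90 = 6·15, n = 15·(6q), so 15 ∣ n; and since 90 = 10·9, n = 9·(10q), so 9 ∣ n.

Converse. This fails: take n = 45. Both 15 ∣ 45 and 9 ∣ 45, yet 45 is not a multiple of 90 (since 45 = 0·90 + 45), so 90 ∤ 45.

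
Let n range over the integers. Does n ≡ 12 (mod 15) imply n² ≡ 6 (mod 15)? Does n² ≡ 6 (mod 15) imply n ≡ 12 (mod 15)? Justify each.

Neither implication holds.

(⇒) This fails: take n = 12. Then 12 ≡ 12 (mod 15), but 12² = 144 ≡ 9 (mod 15), not 6.

(⇐) This fails: take n = 6. Then 6² = 36 ≡ 6 (mod 15), yet 6 ≡ 6 (mod 15), not 12.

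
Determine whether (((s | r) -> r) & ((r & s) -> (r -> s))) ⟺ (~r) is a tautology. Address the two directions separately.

Neither implication holds.

(⇒) This fails. Under r = T, s = F, the left side is true but the right side is false.

(⇐) This fails. Under r = F, s = T, the left side is false but the right side is true.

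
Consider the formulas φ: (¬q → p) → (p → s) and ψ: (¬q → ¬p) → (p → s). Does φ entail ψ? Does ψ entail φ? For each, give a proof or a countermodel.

The forward direction holds; the converse fails.

(⇒) Assume the antecedent. If s is true, (¬q → ¬p) → (p → s) reduces to true regardless of the other variables. If s is false, the antecedent forces (q = F, s = F, p = F) or (q = T, s = F, p = F), and (¬q → ¬p) → (p → s) holds there. Either way (¬q → ¬p) → (p → s) holds.

(⇐) This fails. Under q = F, s = F, p = T, the left side is false but the right side is true.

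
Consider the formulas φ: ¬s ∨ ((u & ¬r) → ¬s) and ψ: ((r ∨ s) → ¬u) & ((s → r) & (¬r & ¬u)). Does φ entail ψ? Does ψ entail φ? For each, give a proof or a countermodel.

Converse. Assume the antecedent. If r is true, the antecedent cannot hold. If r is false, the antecedent forces (r = F, u = F, s = F), and ¬s ∨ ((u & ¬r) → ¬s) holds there. Either way ¬s ∨ ((u & ¬r) → ¬s) holds.

Forward direction. This fails. Under r = T, u = F, s = F, the left side is true but the right side is false.

Not equivalent: only (⇐) holds.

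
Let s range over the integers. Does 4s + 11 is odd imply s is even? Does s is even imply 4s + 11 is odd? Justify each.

(⇒) fails; (⇐) holds.

(⇒) This fails: take s = 1. Then 4s + 11 = 15, which is odd, yet s = 1 is odd, not even.

(⇐) Suppose s is even. Since 4 is even, 4s is even for every s, so 4s + 11 has the same parity as 11, which is odd. Hence 4s + 11 is odd.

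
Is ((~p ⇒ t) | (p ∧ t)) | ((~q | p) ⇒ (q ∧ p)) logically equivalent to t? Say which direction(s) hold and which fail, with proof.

Converse. Assume the antecedent. If q is true, the consequent reduces to true regardless of the other variables. If q is false, the antecedent forces (q = F, p = F, t = T) or (q = F, p = T, t = T), and the consequent holds there. Either way the consequent holds.

Forward direction. This fails. Under q = T, p = F, t = F, the left side is true but the right side is false.

Only the converse holds.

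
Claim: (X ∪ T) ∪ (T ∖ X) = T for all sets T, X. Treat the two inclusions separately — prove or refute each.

(⟸) Let x ∈ T. Then either x ∈ T and x ∉ X; or x ∈ T ∩ X. In each case x ∈ (X ∪ T) ∪ (T ∖ X), so T ⊆ (X ∪ T) ∪ (T ∖ X).

(⟹) This inclusion fails. Take T = ∅, X = {1}; then 1 ∈ (X ∪ T) ∪ (T ∖ X) but 1 ∉ T.

Only the reverse inclusion holds.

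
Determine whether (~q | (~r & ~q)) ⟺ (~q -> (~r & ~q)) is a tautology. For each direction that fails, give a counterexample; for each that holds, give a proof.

(→) This fails. Under q = F, r = T, the left side is true but the right side is false.

(←) This fails. Under q = T, r = F, the left side is false but the right side is true.

Both directions fail.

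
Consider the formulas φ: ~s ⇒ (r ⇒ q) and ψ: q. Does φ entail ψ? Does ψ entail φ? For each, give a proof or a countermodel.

The forward direction fails; the converse holds.

(⟸) Assume the antecedent. If q is true, ~s ⇒ (r ⇒ q) reduces to true regardless of the other variables. If q is false, the antecedent cannot hold. Either way ~s ⇒ (r ⇒ q) holds.

(⟹) This fails. Under q = F, r = F, s = F, the left side is true but the right side is false.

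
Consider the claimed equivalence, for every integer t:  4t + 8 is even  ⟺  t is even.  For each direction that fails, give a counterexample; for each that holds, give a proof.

(⇒) This fails: take t = 1. Then 4t + 8 = 12, which is even, yet t = 1 is odd, not even.

(⇐) Suppose t is even. Since 4 is even, 4t is even for every t, so 4t + 8 has the same parity as 8, which is even. Hence 4t + 8 is even.

Only the converse holds.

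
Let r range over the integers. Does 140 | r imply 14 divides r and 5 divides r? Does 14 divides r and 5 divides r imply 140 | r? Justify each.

The forward direction holds; the converse fails.

(⇐) This fails: take r = 70. Both 14 ∣ 70 and 5 ∣ 70, yet 70 is not a multiple of 140 (since 70 = 0·140 + 70), so 140 ∤ 70.

(⇒) If 140 ∣ r, write r = 140q. Since 140 = 10·14, r = 14·(10q), so 14 ∣ r; and since 140 = 28·5, r = 5·(28q), so 5 ∣ r.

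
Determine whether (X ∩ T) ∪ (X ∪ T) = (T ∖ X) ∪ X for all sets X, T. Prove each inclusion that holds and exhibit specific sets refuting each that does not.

Both inclusions hold.

(⊆) Let x ∈ (X ∩ T) ∪ (X ∪ T). Then either x ∈ X and x ∉ T; or x ∈ T and x ∉ X; or x ∈ X ∩ T. In each case x ∈ (T ∖ X) ∪ X, so (X ∩ T) ∪ (X ∪ T) ⊆ (T ∖ X) ∪ X.

(⊇) Let x ∈ (T ∖ X) ∪ X. Then either x ∈ X and x ∉ T; or x ∈ T and x ∉ X; or x ∈ X ∩ T. In each case x ∈ (X ∩ T) ∪ (X ∪ T), so (T ∖ X) ∪ X ⊆ (X ∩ T) ∪ (X ∪ T).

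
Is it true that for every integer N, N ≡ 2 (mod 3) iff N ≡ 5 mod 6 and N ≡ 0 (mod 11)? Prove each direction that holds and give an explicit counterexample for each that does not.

[⇒] This fails: N = 2 gives 2 ≡ 2 (mod 3) but 2 ≡ 2 (mod 6), so the conjunction on the right does not hold.

[⇐] Conversely, if N ≡ 5 (mod 6) and N ≡ 0 (mod 11), then by the Chinese remainder theorem N ≡ 11 (mod 66). Since 11 ≡ 2 (mod 3) and 3 ∣ 66, we get N ≡ 2 (mod 3).

Only the reverse direction holds.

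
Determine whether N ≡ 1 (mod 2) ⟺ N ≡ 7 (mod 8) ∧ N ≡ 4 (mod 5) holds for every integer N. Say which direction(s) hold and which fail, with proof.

The forward direction fails; the converse holds.

[⇒] This fails: N = 1 gives 1 ≡ 1 (mod 2) but 1 ≡ 1 (mod 8), so the conjunction on the right does not hold.

[⇐] Conversely, if N ≡ 7 (mod 8) and N ≡ 4 (mod 5), then by the Chinese remainder theorem N ≡ 39 (mod 40). Since 39 ≡ 1 (mod 2) and 2 ∣ 40, we get N ≡ 1 (mod 2).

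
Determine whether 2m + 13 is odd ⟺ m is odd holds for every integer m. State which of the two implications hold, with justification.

[⇒] This fails: take m = 4. Then 2m + 13 = 21, which is odd, yet m = 4 is even, not odd.

[⇐] Suppose m is odd. Since 2 is even, 2m is even for every m, so 2m + 13 has the same parity as 13, which is odd. Hence 2m + 13 is odd.

Not equivalent: only (⇐) holds.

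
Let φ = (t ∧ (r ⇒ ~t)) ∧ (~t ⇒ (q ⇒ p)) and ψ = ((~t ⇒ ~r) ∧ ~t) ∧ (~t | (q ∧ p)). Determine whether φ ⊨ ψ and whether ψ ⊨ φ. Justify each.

Both directions fail.

(→) This fails. Under t = T, q = T, r = F, p = T, the left side is true but the right side is false.

(←) This fails. Under t = F, q = F, r = F, p = F, the left side is false but the right side is true.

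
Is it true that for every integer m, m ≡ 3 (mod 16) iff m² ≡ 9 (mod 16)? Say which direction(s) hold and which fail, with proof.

[⇒] Suppose m ≡ 3 (mod 16). Write m = 16j + 3. Then (16j + 3)² = 256j² + 96j + 9 = 16(16j² + 6j) + 9, so m² ≡ 9 (mod 16).

[⇐] This fails: take m = 5. Then 5² = 25 ≡ 9 (mod 16), yet 5 ≡ 5 (mod 16), not 3.

Only the forward direction holds.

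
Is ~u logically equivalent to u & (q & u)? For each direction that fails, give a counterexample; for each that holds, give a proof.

Neither direction holds.

Forward direction. This fails. Under q = F, u = F, the left side is true but the right side is false.

Converse. This fails. Under q = T, u = T, the left side is false but the right side is true.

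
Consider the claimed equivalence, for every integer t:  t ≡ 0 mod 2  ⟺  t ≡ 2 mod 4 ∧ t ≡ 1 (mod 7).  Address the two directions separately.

(→) This fails: t = 0 gives 0 ≡ 0 (mod 2) but 0 ≡ 0 (mod 4), so the conjunction on the right does not hold.

(←) Conversely, if t ≡ 2 (mod 4) and t ≡ 1 (mod 7), then by the Chinese remainder theorem t ≡ 22 (mod 28). Since 22 ≡ 0 (mod 2) and 2 ∣ 28, we get t ≡ 0 (mod 2).

The forward direction fails; the converse holds.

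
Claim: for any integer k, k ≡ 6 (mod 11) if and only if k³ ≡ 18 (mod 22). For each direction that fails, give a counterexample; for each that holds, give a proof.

Converse. The residues r modulo 22 with r³ ≡ 18 (mod 22) are exactly {6}, and each is ≡ 6 (mod 11).

Forward direction. This fails: take k = 17. Then 17 ≡ 6 (mod 11), but 17³ = 4913 ≡ 7 (mod 22), not 18.

Only the converse holds.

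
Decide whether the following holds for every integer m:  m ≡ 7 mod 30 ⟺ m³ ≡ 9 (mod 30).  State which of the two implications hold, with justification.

(⟹) This fails: take m = 7. Then 7 ≡ 7 (mod 30), but 7³ = 343 ≡ 13 (mod 30), not 9.

(⟸) This fails: take m = 9. Then 9³ = 729 ≡ 9 (mod 30), yet 9 ≡ 9 (mod 30), not 7.

Neither implication holds.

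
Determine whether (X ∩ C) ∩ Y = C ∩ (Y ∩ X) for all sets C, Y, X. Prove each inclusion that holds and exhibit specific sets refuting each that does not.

Forward inclusion. Let x ∈ (X ∩ C) ∩ Y. Then x ∈ C ∩ Y ∩ X, from which x ∈ C ∩ (Y ∩ X).

Reverse inclusion. Let x ∈ C ∩ (Y ∩ X). Then x ∈ C ∩ Y ∩ X, from which x ∈ (X ∩ C) ∩ Y.

Both inclusions hold.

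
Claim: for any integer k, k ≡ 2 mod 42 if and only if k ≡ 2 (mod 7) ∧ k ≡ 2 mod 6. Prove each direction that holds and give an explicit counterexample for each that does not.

Both directions hold; the statement is true.

(⟸) If k ≡ 2 (mod 7) and k ≡ 2 (mod 6), then by the Chinese remainder theorem k ≡ 2 (mod 42). This is exactly k ≡ 2 (mod 42).

(⟹) Suppose k ≡ 2 (mod 42); write k = 42j + 2. Since 7 ∣ 42, reducing mod 7 gives k ≡ 2 (mod 7); since 6 ∣ 42, reducing mod 6 gives k ≡ 2 (mod 6).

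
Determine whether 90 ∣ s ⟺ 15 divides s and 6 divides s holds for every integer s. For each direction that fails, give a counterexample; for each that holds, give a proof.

(←) This fails: take s = 30. Both 15 ∣ 30 and 6 ∣ 30, yet 30 is not a multiple of 90 (since 30 = 0·90 + 30), so 90 ∤ 30.

(→) If 90 ∣ s, write s = 90q. Since 90 = 6·15, s = 15·(6q), so 15 ∣ s; and since 90 = 15·6, s = 6·(15q), so 6 ∣ s.

The forward direction holds; the converse fails.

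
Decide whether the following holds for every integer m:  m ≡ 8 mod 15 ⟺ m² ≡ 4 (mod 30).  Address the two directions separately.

Both directions fail.

(→) This fails: take m = 23. Then 23 ≡ 8 (mod 15), but 23² = 529 ≡ 19 (mod 30), not 4.

(←) This fails: take m = 2. Then 2² = 4 ≡ 4 (mod 30), yet 2 ≡ 2 (mod 15), not 8.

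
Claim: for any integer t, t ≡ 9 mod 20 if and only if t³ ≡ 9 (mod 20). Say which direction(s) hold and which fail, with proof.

Both directions hold; the statement is true.

(←) Suppose t³ ≡ 9 (mod 20). The only residue r in {0, …, 19} with r³ ≡ 9 (mod 20) is r = 9, so t ≡ 9 (mod 20).

(→) Suppose t ≡ 9 mod 20. Write t = 20j + 9. Then (20j + 9)³ = 8000j³ + 10800j² + 4860j + 729 = 20(400j³ + 540j² + 243j + 36) + 9, so t³ ≡ 9 (mod 20).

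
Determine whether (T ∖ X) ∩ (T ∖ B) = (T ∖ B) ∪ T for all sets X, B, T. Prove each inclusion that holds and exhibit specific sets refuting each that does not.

(⊆) Let x ∈ (T ∖ X) ∩ (T ∖ B). Then x ∈ T and x ∉ X, B, from which x ∈ (T ∖ B) ∪ T.

(⊇) This inclusion fails. Take X = {1}, B = ∅, T = {1}; then 1 ∈ (T ∖ B) ∪ T but 1 ∉ (T ∖ X) ∩ (T ∖ B).

(⊆) holds; (⊇) fails.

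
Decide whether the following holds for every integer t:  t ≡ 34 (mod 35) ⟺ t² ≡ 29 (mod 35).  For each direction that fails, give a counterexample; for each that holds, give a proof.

Both directions fail.

Forward direction. This fails: take t = 34. Then 34 ≡ 34 (mod 35), but 34² = 1156 ≡ 1 (mod 35), not 29.

Converse. This fails: take t = 8. Then 8² = 64 ≡ 29 (mod 35), yet 8 ≡ 8 (mod 35), not 34.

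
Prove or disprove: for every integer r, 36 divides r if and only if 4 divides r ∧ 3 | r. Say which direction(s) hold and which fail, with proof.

Not equivalent: only (⇒) holds.

(⇒) If 36 ∣ r, write r = 36q. Since 36 = 9·4, r = 4·(9q), so 4 ∣ r; and since 36 = 12·3, r = 3·(12q), so 3 ∣ r.

(⇐) This fails: take r = 12. Both 4 ∣ 12 and 3 ∣ 12, yet 12 is not a multiple of 36 (since 12 = 0·36 + 12), so 36 ∤ 12.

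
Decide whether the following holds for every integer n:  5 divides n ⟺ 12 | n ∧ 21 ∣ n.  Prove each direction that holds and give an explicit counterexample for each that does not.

(⇒) fails and (⇐) fails.

Forward direction. This fails: take n = 5. Certainly 5 ∣ 5, but 12 ∤ 5.

Converse. This fails: take n = 84. Both 12 ∣ 84 and 21 ∣ 84, yet 84 is not a multiple of 5 (since 84 = 16·5 + 4), so 5 ∤ 84.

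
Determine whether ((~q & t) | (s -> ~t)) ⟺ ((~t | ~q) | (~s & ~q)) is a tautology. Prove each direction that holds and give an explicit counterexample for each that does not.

Forward direction. This fails. Under s = F, q = T, t = T, the left side is true but the right side is false.

Converse. Assume the antecedent. If q is true, the antecedent forces (s = F, q = T, t = F) or (s = T, q = T, t = F), and (~q & t) | (s -> ~t) holds there. If q is false, (~q & t) | (s -> ~t) reduces to true regardless of the other variables. Either way (~q & t) | (s -> ~t) holds.

The forward direction fails; the converse holds.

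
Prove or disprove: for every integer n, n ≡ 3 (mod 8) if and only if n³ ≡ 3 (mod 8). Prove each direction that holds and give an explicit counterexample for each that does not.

Forward direction. Suppose n ≡ 3 (mod 8). Write n = 8j + 3. Then (8j + 3)³ = 512j³ + 576j² + 216j + 27 = 8(64j³ + 72j² + 27j + 3) + 3, so n³ ≡ 3 (mod 8).

Converse. Suppose n³ ≡ 3 (mod 8). The only residue r in {0, …, 7} with r³ ≡ 3 (mod 8) is r = 3, so n ≡ 3 (mod 8).

Equivalent; both directions hold.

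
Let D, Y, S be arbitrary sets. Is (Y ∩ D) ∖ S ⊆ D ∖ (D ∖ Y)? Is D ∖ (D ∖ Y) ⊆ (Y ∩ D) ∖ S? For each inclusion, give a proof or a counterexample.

(⊆) holds; (⊇) fails.

Forward inclusion. Let x ∈ (Y ∩ D) ∖ S. Then x ∈ D ∩ Y and x ∉ S, from which x ∈ D ∖ (D ∖ Y).

Reverse inclusion. This inclusion fails. Take D = {1}, Y = {1}, S = {1}; then 1 ∈ D ∖ (D ∖ Y) but 1 ∉ (Y ∩ D) ∖ S.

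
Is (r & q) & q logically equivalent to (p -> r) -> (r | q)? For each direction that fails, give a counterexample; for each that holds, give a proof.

The forward direction holds; the converse fails.

Forward direction. Assume the antecedent. If p is true, (p -> r) -> (r | q) reduces to true regardless of the other variables. If p is false, the antecedent forces (p = F, r = T, q = T), and (p -> r) -> (r | q) holds there. Either way (p -> r) -> (r | q) holds.

Converse. This fails. Under p = T, r = F, q = F, the left side is false but the right side is true.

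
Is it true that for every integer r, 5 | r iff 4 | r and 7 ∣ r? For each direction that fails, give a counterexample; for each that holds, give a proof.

(→) This fails: take r = 5. Certainly 5 ∣ 5, but 4 ∤ 5.

(←) This fails: take r = 28. Both 4 ∣ 28 and 7 ∣ 28, yet 28 is not a multiple of 5 (since 28 = 5·5 + 3), so 5 ∤ 28.

Neither implication holds.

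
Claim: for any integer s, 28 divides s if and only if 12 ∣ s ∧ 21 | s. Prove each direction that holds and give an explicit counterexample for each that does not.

Only the reverse direction holds.

Forward direction. This fails: take s = 28. Certainly 28 ∣ 28, but 12 ∤ 28.

Converse. Suppose 12 ∣ s and 21 ∣ s. Any common multiple of 12 and 21 is a multiple of their lcm; here lcm(12, 21) = 12·21/gcd(12, 21) = 252/3 = 84, so 84 ∣ s. Since 28 ∣ 84, it follows that 28 ∣ s.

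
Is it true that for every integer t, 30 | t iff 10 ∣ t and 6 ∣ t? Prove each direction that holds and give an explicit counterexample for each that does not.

[⇒] If 30 ∣ t, write t = 30q. Since 30 = 3·10, t = 10·(3q), so 10 ∣ t; and since 30 = 5·6, t = 6·(5q), so 6 ∣ t.

[⇐] Suppose 10 ∣ t and 6 ∣ t. Any common multiple of 10 and 6 is a multiple of their lcm; here lcm(10, 6) = 10·6/gcd(10, 6) = 60/2 = 30, so 30 ∣ t.

The biconditional holds.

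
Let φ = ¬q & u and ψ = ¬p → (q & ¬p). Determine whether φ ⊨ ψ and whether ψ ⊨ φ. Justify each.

[⇒] This fails. Under p = F, q = F, u = T, the left side is true but the right side is false.

[⇐] This fails. Under p = T, q = F, u = F, the left side is false but the right side is true.

Neither direction holds.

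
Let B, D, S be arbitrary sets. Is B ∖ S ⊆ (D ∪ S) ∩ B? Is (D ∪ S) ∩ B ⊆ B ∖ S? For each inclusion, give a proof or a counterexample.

(⊆) fails and (⊇) fails.

(⊆) This inclusion fails. Take B = {1}, D = ∅, S = ∅; then 1 ∈ B ∖ S but 1 ∉ (D ∪ S) ∩ B.

(⊇) This inclusion fails. Take B = {1}, D = ∅, S = {1}; then 1 ∈ (D ∪ S) ∩ B but 1 ∉ B ∖ S.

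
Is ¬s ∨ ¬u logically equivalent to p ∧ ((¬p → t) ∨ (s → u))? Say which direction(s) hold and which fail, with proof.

(⇒) This fails. Under s = F, p = F, t = F, u = F, the left side is true but the right side is false.

(⇐) This fails. Under s = T, p = T, t = F, u = T, the left side is false but the right side is true.

Neither implication holds.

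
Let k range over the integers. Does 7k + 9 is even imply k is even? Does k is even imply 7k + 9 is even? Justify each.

Neither implication holds.

[⇒] This fails: k = 1 gives 7k + 9 = 16, which is even, but 1 is odd, not even.

[⇐] This also fails: k = 2 is even, but 7k + 9 = 23 is odd, not even.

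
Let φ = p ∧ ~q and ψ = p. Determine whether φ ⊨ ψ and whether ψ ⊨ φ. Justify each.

Only the forward implication holds.

(→) Assume the antecedent. If q is true, the antecedent cannot hold. If q is false, the antecedent forces (q = F, p = T), and p holds there. Either way p holds.

(←) This fails. Under q = T, p = T, the left side is false but the right side is true.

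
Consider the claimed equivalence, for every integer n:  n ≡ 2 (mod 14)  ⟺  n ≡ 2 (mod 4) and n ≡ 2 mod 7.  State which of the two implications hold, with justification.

(⟹) This fails: n = 16 gives 16 ≡ 2 (mod 14) but 16 ≡ 0 (mod 4), so the conjunction on the right does not hold.

(⟸) Conversely, if n ≡ 2 (mod 4) and n ≡ 2 (mod 7), then by the Chinese remainder theorem n ≡ 2 (mod 28). Since 2 ≡ 2 (mod 14) and 14 ∣ 28, we get n ≡ 2 (mod 14).

(⇒) fails; (⇐) holds.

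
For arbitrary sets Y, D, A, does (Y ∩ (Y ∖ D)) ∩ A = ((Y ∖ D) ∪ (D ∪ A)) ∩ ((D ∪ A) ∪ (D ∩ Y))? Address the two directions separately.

(⟹) Let x ∈ (Y ∩ (Y ∖ D)) ∩ A. Then x ∈ Y ∩ A and x ∉ D, from which x ∈ ((Y ∖ D) ∪ (D ∪ A)) ∩ ((D ∪ A) ∪ (D ∩ Y)).

(⟸) This inclusion fails. Take Y = ∅, D = {1}, A = ∅; then 1 ∈ ((Y ∖ D) ∪ (D ∪ A)) ∩ ((D ∪ A) ∪ (D ∩ Y)) but 1 ∉ (Y ∩ (Y ∖ D)) ∩ A.

The sets are not equal: only the forward inclusion holds.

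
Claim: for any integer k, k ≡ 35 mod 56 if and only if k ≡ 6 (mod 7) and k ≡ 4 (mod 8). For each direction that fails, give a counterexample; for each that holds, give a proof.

Both directions fail.

(⇒) This fails: k = 35 gives 35 ≡ 35 (mod 56) but 35 ≡ 0 (mod 7), so the conjunction on the right does not hold.

(⇐) This fails: k = 20 satisfies both congruences on the right (20 ≡ 6 mod 7 and 20 ≡ 4 mod 8) yet 20 ≡ 20 (mod 56), not 35.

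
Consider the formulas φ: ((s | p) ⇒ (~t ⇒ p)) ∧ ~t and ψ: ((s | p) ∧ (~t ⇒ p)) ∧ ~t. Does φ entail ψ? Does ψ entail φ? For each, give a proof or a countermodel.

[⇒] This fails. Under t = F, p = F, s = F, the left side is true but the right side is false.

[⇐] Assume the antecedent. If t is true, the antecedent cannot hold. If t is false, the antecedent forces (t = F, p = T, s = F) or (t = F, p = T, s = T), and ((s | p) ⇒ (~t ⇒ p)) ∧ ~t holds there. Either way ((s | p) ⇒ (~t ⇒ p)) ∧ ~t holds.

(⇒) fails; (⇐) holds.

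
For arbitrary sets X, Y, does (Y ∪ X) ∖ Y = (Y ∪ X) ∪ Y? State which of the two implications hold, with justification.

Forward inclusion. Let x ∈ (Y ∪ X) ∖ Y. Then x ∈ X and x ∉ Y, from which x ∈ (Y ∪ X) ∪ Y.

Reverse inclusion. This inclusion fails. Take X = ∅, Y = {1}; then 1 ∈ (Y ∪ X) ∪ Y but 1 ∉ (Y ∪ X) ∖ Y.

Only the forward inclusion holds.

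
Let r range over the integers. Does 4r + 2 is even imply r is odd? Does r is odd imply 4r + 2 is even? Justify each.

Converse. Suppose r is odd. Since 4 is even, 4r is even for every r, so 4r + 2 has the same parity as 2, which is even. Hence 4r + 2 is even.

Forward direction. This fails: take r = 4. Then 4r + 2 = 18, which is even, yet r = 4 is even, not odd.

(⇒) fails; (⇐) holds.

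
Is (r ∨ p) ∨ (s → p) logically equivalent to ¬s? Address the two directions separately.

Not equivalent: only (⇐) holds.

(⇒) This fails. Under r = T, p = F, s = T, the left side is true but the right side is false.

(⇐) Assume the antecedent. If r is true, (r ∨ p) ∨ (s → p) reduces to true regardless of the other variables. If r is false, the antecedent forces (r = F, p = F, s = F) or (r = F, p = T, s = F), and (r ∨ p) ∨ (s → p) holds there. Either way (r ∨ p) ∨ (s → p) holds.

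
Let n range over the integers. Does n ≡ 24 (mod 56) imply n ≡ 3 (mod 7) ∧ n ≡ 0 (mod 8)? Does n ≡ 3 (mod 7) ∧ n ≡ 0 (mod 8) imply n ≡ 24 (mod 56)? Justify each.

Equivalent; both directions hold.

Forward direction. Suppose n ≡ 24 (mod 56); write n = 56j + 24. Since 7 ∣ 56, reducing mod 7 gives n ≡ 24 ≡ 3 (mod 7); since 8 ∣ 56, reducing mod 8 gives n ≡ 24 ≡ 0 (mod 8).

Converse. If n ≡ 3 (mod 7) and n ≡ 0 (mod 8), then by the Chinese remainder theorem n ≡ 24 (mod 56). This is exactly n ≡ 24 (mod 56).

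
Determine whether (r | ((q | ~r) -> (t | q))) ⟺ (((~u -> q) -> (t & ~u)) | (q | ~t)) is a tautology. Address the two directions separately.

(⇒) This fails. Under r = F, t = T, u = T, q = F, the left side is true but the right side is false.

(⇐) This fails. Under r = F, t = F, u = F, q = F, the left side is false but the right side is true.

Neither implication holds.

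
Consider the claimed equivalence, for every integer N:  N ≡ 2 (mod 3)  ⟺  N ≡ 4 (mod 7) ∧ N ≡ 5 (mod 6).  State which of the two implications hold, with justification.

The forward direction fails; the converse holds.

(→) This fails: N = 32 gives 32 ≡ 2 (mod 3) but 32 ≡ 2 (mod 6), so the conjunction on the right does not hold.

(←) Conversely, if N ≡ 4 (mod 7) and N ≡ 5 (mod 6), then by the Chinese remainder theorem N ≡ 11 (mod 42). Since 11 ≡ 2 (mod 3) and 3 ∣ 42, we get N ≡ 2 (mod 3).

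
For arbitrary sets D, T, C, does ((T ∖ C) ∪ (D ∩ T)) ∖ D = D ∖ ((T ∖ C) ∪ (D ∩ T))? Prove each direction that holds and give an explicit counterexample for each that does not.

Neither inclusion holds.

(⟹) This inclusion fails. Take D = ∅, T = {1}, C = ∅; then 1 ∈ ((T ∖ C) ∪ (D ∩ T)) ∖ D but 1 ∉ D ∖ ((T ∖ C) ∪ (D ∩ T)).

(⟸) This inclusion fails. Take D = {1}, T = ∅, C = ∅; then 1 ∈ D ∖ ((T ∖ C) ∪ (D ∩ T)) but 1 ∉ ((T ∖ C) ∪ (D ∩ T)) ∖ D.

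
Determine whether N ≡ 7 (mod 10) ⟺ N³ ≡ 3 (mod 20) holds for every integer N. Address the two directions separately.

The forward direction fails; the converse holds.

(→) This fails: take N = 17. Then 17 ≡ 7 (mod 10), but 17³ = 4913 ≡ 13 (mod 20), not 3.

(←) Conversely, the residues r modulo 20 with r³ ≡ 3 (mod 20) are exactly {7}, and each is ≡ 7 (mod 10).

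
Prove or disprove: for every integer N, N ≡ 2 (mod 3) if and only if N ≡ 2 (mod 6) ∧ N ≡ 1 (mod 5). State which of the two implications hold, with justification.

(→) This fails: N = 2 gives 2 ≡ 2 (mod 3) but 2 ≡ 2 (mod 5), so the conjunction on the right does not hold.

(←) Conversely, if N ≡ 2 (mod 6) and N ≡ 1 (mod 5), then by the Chinese remainder theorem N ≡ 26 (mod 30). Since 26 ≡ 2 (mod 3) and 3 ∣ 30, we get N ≡ 2 (mod 3).

Not equivalent: only (⇐) holds.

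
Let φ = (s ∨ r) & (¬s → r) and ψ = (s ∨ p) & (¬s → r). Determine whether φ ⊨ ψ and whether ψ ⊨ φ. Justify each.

(⇒) fails; (⇐) holds.

(→) This fails. Under r = T, p = F, s = F, the left side is true but the right side is false.

(←) Assume the antecedent. If r is true, (s ∨ r) & (¬s → r) reduces to true regardless of the other variables. If r is false, the antecedent forces (r = F, p = F, s = T) or (r = F, p = T, s = T), and (s ∨ r) & (¬s → r) holds there. Either way (s ∨ r) & (¬s → r) holds.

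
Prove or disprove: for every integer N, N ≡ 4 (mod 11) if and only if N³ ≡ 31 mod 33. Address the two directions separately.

Only the reverse direction holds.

Forward direction. This fails: take N = 15. Then 15 ≡ 4 (mod 11), but 15³ = 3375 ≡ 9 (mod 33), not 31.

Converse. The residues r modulo 33 with r³ ≡ 31 (mod 33) are exactly {4}, and each is ≡ 4 (mod 11).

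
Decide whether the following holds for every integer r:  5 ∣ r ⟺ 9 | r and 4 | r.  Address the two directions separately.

(→) This fails: take r = 5. Certainly 5 ∣ 5, but 9 ∤ 5.

(←) This fails: take r = 36. Both 9 ∣ 36 and 4 ∣ 36, yet 36 is not a multiple of 5 (since 36 = 7·5 + 1), so 5 ∤ 36.

Both directions fail.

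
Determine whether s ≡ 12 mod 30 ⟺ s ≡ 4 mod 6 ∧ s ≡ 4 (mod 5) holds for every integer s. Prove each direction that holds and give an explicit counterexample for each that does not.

(⟹) This fails: s = 12 gives 12 ≡ 12 (mod 30) but 12 ≡ 0 (mod 6), so the conjunction on the right does not hold.

(⟸) This fails: s = 4 satisfies both congruences on the right (4 ≡ 4 mod 6 and 4 ≡ 4 mod 5) yet 4 ≡ 4 (mod 30), not 12.

Neither implication holds.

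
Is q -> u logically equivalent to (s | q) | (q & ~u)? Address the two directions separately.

(⟹) This fails. Under s = F, q = F, u = F, the left side is true but the right side is false.

(⟸) This fails. Under s = F, q = T, u = F, the left side is false but the right side is true.

Both directions fail.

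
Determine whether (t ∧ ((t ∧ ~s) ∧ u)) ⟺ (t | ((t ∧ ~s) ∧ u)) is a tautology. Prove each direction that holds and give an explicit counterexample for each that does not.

(⇒) Assume the antecedent. If s is true, the antecedent cannot hold. If s is false, the antecedent forces (s = F, t = T, u = T), and t | ((t ∧ ~s) ∧ u) holds there. Either way t | ((t ∧ ~s) ∧ u) holds.

(⇐) This fails. Under s = F, t = T, u = F, the left side is false but the right side is true.

Only the forward implication holds.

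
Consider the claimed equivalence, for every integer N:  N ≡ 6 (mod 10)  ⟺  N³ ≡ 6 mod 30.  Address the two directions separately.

Converse. The residues r modulo 30 with r³ ≡ 6 (mod 30) are exactly {6}, and each is ≡ 6 (mod 10).

Forward direction. This fails: take N = 16. Then 16 ≡ 6 (mod 10), but 16³ = 4096 ≡ 16 (mod 30), not 6.

Only the converse holds.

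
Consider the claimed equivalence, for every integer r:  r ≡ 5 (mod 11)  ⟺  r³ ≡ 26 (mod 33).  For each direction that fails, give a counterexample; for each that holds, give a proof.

Only the reverse direction holds.

[⇐] The residues r modulo 33 with r³ ≡ 26 (mod 33) are exactly {5}, and each is ≡ 5 (mod 11).

[⇒] This fails: take r = 16. Then 16 ≡ 5 (mod 11), but 16³ = 4096 ≡ 4 (mod 33), not 26.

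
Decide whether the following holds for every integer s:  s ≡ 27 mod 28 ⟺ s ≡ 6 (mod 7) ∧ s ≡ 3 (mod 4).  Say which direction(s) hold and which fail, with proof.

[⇒] Suppose s ≡ 27 (mod 28); write s = 28j + 27. Since 7 ∣ 28, reducing mod 7 gives s ≡ 27 ≡ 6 (mod 7); since 4 ∣ 28, reducing mod 4 gives s ≡ 27 ≡ 3 (mod 4).

[⇐] Conversely, if s ≡ 6 (mod 7) and s ≡ 3 (mod 4), then by the Chinese remainder theorem s ≡ 27 (mod 28). This is exactly s ≡ 27 (mod 28).

Both directions hold; the statement is true.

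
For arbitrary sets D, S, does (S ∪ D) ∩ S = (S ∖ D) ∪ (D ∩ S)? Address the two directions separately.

Both inclusions hold.

(⟹) Let x ∈ (S ∪ D) ∩ S. Then either x ∈ S and x ∉ D; or x ∈ D ∩ S. In each case x ∈ (S ∖ D) ∪ (D ∩ S), so (S ∪ D) ∩ S ⊆ (S ∖ D) ∪ (D ∩ S).

(⟸) Let x ∈ (S ∖ D) ∪ (D ∩ S). Then either x ∈ S and x ∉ D; or x ∈ D ∩ S. In each case x ∈ (S ∪ D) ∩ S, so (S ∖ D) ∪ (D ∩ S) ⊆ (S ∪ D) ∩ S.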